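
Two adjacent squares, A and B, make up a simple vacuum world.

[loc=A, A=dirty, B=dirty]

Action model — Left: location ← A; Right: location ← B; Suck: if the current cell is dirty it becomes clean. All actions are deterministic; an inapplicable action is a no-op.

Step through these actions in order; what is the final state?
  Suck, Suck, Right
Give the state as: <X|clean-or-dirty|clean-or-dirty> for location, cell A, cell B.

1. Suck → <A|clean|dirty>
2. Suck → <A|clean|dirty>
3. Right → <B|clean|dirty>

<B|clean|dirty>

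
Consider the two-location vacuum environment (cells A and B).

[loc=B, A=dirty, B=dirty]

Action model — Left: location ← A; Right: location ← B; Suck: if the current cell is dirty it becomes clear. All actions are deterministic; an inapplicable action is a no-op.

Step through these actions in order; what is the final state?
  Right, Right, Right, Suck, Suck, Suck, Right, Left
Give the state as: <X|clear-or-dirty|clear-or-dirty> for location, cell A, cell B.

[1] after Right: <B|dirty|dirty>
[2] after Right: <B|dirty|dirty>
[3] after Right: <B|dirty|dirty>
[4] after Suck: <B|dirty|clear>
[5] after Suck: <B|dirty|clear>
[6] after Suck: <B|dirty|clear>
[7] after Right: <B|dirty|clear>
[8] after Left: <A|dirty|clear>

<A|dirty|clear>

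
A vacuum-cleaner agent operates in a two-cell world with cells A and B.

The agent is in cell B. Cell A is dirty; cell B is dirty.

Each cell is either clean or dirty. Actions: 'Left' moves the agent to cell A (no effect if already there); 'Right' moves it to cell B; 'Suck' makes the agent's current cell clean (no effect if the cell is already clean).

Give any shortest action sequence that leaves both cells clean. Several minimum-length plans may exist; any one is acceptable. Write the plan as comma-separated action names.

[1] after Suck: in B — A dirty, B clean
[2] after Left: in A — A dirty, B clean
[3] after Suck: in A — A clean, B clean
min 3: Suck B + move + Suck A

Suck, Left, Suck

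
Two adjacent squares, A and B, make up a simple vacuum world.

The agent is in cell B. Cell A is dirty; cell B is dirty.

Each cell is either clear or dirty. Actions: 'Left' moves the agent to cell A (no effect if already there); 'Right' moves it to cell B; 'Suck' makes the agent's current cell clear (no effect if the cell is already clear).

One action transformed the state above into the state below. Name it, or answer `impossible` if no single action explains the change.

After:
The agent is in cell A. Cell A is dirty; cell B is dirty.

Left

try  Left: (A; A:dirty, B:dirty)  ← match
try Right: (B; A:dirty, B:dirty)
try  Suck: (B; A:dirty, B:clear)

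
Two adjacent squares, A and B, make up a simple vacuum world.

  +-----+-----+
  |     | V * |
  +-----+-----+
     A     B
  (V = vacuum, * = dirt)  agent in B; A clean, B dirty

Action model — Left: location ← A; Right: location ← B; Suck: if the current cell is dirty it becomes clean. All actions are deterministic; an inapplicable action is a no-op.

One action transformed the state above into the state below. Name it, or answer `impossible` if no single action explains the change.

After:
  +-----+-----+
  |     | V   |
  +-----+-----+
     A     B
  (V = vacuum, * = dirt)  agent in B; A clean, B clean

Suck

try  Left: loc=A A=clean B=dirty
try Right: loc=B A=clean B=dirty
try  Suck: loc=B A=clean B=clean  ← match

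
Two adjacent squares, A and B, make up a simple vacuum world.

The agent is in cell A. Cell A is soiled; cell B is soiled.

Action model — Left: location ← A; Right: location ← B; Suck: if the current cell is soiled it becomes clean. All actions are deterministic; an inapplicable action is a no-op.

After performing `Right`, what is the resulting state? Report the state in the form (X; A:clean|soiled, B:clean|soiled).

start: (A; A:soiled, B:soiled)
[1] after Right: (B; A:soiled, B:soiled)

(B; A:soiled, B:soiled)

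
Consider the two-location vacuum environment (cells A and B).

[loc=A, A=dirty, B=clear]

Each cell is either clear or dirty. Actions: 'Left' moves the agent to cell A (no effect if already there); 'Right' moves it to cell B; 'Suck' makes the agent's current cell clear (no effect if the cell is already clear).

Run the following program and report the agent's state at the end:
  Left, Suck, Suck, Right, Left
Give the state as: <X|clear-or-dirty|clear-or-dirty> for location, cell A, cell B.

Left (#1): <A|dirty|clear>
Suck (#2): <A|clear|clear>
Suck (#3): <A|clear|clear>
Right (#4): <B|clear|clear>
Left (#5): <A|clear|clear>

<A|clear|clear>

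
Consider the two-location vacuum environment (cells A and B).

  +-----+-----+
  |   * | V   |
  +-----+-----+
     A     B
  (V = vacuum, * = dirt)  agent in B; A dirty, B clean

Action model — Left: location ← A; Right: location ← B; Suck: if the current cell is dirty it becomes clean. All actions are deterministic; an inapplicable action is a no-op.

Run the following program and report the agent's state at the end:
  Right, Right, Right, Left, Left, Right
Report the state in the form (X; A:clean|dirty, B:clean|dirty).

(B; A:dirty, B:clean)

step 1/6 (Right): (B; A:dirty, B:clean)
step 2/6 (Right): (B; A:dirty, B:clean)
step 3/6 (Right): (B; A:dirty, B:clean)
step 4/6 (Left): (A; A:dirty, B:clean)
step 5/6 (Left): (A; A:dirty, B:clean)
step 6/6 (Right): (B; A:dirty, B:clean)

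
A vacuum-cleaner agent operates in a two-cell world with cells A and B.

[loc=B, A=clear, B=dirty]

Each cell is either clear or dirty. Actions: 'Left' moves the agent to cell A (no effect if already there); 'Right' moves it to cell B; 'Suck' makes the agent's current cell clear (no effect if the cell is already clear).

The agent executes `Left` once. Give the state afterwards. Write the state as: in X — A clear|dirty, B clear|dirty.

in A — A clear, B dirty

start: in B — A clear, B dirty
[1] after Left: in A — A clear, B dirty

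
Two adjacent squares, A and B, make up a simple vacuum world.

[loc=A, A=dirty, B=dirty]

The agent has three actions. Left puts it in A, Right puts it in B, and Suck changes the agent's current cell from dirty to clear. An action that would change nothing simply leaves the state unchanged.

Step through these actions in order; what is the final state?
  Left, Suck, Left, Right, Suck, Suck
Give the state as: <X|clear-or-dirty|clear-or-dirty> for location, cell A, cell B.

<B|clear|clear>

[1] after Left: <A|dirty|dirty>
[2] after Suck: <A|clear|dirty>
[3] after Left: <A|clear|dirty>
[4] after Right: <B|clear|dirty>
[5] after Suck: <B|clear|clear>
[6] after Suck: <B|clear|clear>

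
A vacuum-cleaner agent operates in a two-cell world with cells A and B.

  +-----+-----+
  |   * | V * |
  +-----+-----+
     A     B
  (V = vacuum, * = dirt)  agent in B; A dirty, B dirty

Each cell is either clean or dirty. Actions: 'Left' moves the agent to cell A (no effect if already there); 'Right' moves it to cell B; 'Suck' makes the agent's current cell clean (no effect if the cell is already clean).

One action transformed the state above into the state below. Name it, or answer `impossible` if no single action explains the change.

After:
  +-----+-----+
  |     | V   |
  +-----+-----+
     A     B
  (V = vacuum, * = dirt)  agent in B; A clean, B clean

try  Left: (A; A:dirty, B:dirty)
try Right: (B; A:dirty, B:dirty)
try  Suck: (B; A:dirty, B:clean)
no single action produces the after-state

impossible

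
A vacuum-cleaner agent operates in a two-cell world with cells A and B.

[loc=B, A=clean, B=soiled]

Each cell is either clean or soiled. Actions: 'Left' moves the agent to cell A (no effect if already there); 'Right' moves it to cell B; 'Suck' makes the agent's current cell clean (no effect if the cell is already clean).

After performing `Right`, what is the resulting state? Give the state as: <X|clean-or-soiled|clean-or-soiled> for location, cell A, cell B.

start: <B|clean|soiled>
[1] after Right: <B|clean|soiled>

<B|clean|soiled>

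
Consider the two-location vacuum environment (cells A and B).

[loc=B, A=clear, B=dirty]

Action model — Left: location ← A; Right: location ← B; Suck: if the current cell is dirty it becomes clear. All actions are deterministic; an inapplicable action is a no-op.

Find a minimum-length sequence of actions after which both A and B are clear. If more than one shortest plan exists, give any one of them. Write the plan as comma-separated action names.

1) do Suck; now in B — A clear, B clear
min 1: B is dirty, one Suck

Suck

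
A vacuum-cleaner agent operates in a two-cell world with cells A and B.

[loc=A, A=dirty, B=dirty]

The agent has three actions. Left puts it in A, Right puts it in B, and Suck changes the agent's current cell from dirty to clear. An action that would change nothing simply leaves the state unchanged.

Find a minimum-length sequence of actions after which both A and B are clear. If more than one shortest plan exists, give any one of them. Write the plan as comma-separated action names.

[1] after Suck: (A; A:clear, B:dirty)
[2] after Right: (B; A:clear, B:dirty)
[3] after Suck: (B; A:clear, B:clear)
min 3: Suck A + move + Suck B

Suck, Right, Suck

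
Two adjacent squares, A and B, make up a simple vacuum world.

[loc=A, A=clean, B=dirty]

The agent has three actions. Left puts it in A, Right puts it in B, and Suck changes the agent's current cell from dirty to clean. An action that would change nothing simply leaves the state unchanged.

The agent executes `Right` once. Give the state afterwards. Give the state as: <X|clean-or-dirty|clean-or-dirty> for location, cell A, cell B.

start: <A|clean|dirty>
1. Right → <B|clean|dirty>

<B|clean|dirty>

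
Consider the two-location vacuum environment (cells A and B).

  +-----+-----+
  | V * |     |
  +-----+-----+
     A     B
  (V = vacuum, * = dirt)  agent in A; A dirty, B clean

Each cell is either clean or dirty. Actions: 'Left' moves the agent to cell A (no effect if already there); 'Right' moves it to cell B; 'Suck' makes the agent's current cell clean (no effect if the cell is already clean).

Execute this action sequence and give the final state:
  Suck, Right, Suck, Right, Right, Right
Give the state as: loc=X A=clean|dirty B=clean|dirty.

loc=B A=clean B=clean

1) do Suck; now loc=A A=clean B=clean
2) do Right; now loc=B A=clean B=clean
3) do Suck; now loc=B A=clean B=clean
4) do Right; now loc=B A=clean B=clean
5) do Right; now loc=B A=clean B=clean
6) do Right; now loc=B A=clean B=clean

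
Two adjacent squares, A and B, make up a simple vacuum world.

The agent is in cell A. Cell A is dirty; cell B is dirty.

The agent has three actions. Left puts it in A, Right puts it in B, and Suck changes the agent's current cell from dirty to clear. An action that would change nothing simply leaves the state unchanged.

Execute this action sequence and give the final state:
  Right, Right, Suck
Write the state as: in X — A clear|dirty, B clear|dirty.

1) do Right; now in B — A dirty, B dirty
2) do Right; now in B — A dirty, B dirty
3) do Suck; now in B — A dirty, B clear

in B — A dirty, B clear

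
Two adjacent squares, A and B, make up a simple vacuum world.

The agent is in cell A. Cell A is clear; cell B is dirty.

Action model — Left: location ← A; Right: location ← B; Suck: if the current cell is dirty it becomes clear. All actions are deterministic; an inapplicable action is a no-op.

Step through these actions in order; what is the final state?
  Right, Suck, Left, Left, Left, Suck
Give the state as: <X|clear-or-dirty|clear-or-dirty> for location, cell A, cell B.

<A|clear|clear>

t=1 Right ⇒ <B|clear|dirty>
t=2 Suck ⇒ <B|clear|clear>
t=3 Left ⇒ <A|clear|clear>
t=4 Left ⇒ <A|clear|clear>
t=5 Left ⇒ <A|clear|clear>
t=6 Suck ⇒ <A|clear|clear>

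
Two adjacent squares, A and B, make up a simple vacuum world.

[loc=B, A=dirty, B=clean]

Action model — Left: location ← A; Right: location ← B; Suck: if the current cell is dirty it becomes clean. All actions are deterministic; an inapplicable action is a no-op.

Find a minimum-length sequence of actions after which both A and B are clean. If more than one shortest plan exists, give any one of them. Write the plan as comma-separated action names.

Left (#1): <A|dirty|clean>
Suck (#2): <A|clean|clean>
min 2: go A then Suck

Left, Suck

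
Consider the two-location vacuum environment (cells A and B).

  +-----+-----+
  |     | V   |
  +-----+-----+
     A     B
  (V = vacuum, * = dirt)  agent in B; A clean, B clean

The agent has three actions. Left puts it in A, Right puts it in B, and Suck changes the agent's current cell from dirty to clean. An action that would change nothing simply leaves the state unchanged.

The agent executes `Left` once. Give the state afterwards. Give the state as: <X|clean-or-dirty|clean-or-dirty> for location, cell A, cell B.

<A|clean|clean>

start: <B|clean|clean>
[1] after Left: <A|clean|clean>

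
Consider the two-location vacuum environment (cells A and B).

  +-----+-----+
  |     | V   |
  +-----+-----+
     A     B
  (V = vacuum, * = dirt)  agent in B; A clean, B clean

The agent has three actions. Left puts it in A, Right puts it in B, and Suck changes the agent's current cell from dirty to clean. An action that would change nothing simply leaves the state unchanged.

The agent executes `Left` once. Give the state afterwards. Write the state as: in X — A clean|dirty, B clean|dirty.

start: in B — A clean, B clean
1) do Left; now in A — A clean, B clean

in A — A clean, B clean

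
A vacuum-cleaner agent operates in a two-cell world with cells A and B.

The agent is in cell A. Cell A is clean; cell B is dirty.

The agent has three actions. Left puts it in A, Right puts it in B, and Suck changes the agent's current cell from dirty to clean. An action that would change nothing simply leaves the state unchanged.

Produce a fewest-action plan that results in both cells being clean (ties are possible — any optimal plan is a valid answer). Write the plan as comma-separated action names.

Right, Suck

Right (#1): (B; A:clean, B:dirty)
Suck (#2): (B; A:clean, B:clean)
min 2: go B then Suck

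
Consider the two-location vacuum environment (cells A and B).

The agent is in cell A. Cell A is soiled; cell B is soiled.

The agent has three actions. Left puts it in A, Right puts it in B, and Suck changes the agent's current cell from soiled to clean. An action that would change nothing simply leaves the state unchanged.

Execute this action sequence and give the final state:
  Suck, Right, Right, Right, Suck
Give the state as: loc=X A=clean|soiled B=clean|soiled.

Suck (#1): loc=A A=clean B=soiled
Right (#2): loc=B A=clean B=soiled
Right (#3): loc=B A=clean B=soiled
Right (#4): loc=B A=clean B=soiled
Suck (#5): loc=B A=clean B=clean

loc=B A=clean B=clean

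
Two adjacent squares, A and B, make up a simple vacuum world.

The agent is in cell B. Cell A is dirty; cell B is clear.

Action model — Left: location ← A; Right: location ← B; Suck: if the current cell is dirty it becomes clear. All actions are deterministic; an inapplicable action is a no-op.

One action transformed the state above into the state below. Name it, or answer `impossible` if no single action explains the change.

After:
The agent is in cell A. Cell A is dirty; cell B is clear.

Left

try  Left: in A — A dirty, B clear  ← match
try Right: in B — A dirty, B clear
try  Suck: in B — A dirty, B clear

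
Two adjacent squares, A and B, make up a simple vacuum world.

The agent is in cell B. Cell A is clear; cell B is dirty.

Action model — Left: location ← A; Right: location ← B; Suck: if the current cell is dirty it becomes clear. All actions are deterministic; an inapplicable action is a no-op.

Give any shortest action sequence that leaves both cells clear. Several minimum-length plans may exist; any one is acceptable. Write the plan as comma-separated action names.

Suck

1) do Suck; now <B|clear|clear>
min 1: B is dirty, one Suck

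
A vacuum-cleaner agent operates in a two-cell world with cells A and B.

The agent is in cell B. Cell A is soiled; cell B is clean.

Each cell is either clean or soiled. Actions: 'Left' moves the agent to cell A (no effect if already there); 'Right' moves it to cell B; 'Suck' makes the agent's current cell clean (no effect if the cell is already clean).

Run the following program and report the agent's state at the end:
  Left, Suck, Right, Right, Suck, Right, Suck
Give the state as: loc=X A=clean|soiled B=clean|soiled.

loc=B A=clean B=clean

1. Left → loc=A A=soiled B=clean
2. Suck → loc=A A=clean B=clean
3. Right → loc=B A=clean B=clean
4. Right → loc=B A=clean B=clean
5. Suck → loc=B A=clean B=clean
6. Right → loc=B A=clean B=clean
7. Suck → loc=B A=clean B=clean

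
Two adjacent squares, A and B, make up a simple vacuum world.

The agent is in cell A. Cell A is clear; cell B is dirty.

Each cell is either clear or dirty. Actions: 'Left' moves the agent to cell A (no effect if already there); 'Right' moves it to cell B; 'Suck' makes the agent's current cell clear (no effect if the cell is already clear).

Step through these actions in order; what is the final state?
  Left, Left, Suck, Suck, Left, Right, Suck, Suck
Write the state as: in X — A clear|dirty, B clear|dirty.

in B — A clear, B clear

Left (#1): in A — A clear, B dirty
Left (#2): in A — A clear, B dirty
Suck (#3): in A — A clear, B dirty
Suck (#4): in A — A clear, B dirty
Left (#5): in A — A clear, B dirty
Right (#6): in B — A clear, B dirty
Suck (#7): in B — A clear, B clear
Suck (#8): in B — A clear, B clear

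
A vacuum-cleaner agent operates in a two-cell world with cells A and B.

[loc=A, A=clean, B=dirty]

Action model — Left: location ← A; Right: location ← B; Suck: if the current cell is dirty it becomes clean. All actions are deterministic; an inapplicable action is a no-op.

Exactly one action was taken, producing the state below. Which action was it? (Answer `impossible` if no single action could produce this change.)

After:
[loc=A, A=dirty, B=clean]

try  Left: (A; A:clean, B:dirty)
try Right: (B; A:clean, B:dirty)
try  Suck: (A; A:clean, B:dirty)
no single action produces the after-state

impossible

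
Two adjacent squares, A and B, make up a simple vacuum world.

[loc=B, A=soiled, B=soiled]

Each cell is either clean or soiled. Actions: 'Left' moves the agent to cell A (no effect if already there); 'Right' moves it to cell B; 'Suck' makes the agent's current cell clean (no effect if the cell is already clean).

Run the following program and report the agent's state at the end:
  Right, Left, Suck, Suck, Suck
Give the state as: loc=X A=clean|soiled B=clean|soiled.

loc=A A=clean B=soiled

step 1/5 (Right): loc=B A=soiled B=soiled
step 2/5 (Left): loc=A A=soiled B=soiled
step 3/5 (Suck): loc=A A=clean B=soiled
step 4/5 (Suck): loc=A A=clean B=soiled
step 5/5 (Suck): loc=A A=clean B=soiled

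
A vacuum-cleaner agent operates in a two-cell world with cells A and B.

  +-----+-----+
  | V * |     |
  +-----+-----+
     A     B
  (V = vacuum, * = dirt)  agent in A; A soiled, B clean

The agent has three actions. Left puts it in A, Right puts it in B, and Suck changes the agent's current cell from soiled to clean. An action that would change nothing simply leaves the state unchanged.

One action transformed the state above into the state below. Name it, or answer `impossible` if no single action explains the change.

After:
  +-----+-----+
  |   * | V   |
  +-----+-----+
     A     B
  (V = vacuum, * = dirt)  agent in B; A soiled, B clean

try  Left: in A — A soiled, B clean
try Right: in B — A soiled, B clean  ← match
try  Suck: in A — A clean, B clean

Right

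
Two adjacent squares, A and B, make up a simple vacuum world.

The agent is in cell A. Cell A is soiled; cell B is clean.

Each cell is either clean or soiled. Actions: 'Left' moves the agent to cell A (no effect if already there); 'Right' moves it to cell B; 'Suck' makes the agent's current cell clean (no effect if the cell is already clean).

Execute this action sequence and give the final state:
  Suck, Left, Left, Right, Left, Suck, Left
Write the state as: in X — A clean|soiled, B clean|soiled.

in A — A clean, B clean

t=1 Suck ⇒ in A — A clean, B clean
t=2 Left ⇒ in A — A clean, B clean
t=3 Left ⇒ in A — A clean, B clean
t=4 Right ⇒ in B — A clean, B clean
t=5 Left ⇒ in A — A clean, B clean
t=6 Suck ⇒ in A — A clean, B clean
t=7 Left ⇒ in A — A clean, B clean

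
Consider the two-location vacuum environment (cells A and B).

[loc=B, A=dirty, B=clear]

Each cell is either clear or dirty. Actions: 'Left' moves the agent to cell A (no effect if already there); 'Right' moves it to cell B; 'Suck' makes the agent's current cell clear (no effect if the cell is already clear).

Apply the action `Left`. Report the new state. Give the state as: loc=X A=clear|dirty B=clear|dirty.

start: loc=B A=dirty B=clear
t=1 Left ⇒ loc=A A=dirty B=clear

loc=A A=dirty B=clear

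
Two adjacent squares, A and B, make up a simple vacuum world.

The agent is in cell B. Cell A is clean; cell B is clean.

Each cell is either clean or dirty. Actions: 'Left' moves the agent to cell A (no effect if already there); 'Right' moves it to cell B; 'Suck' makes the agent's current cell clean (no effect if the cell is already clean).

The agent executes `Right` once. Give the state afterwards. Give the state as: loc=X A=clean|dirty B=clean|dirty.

loc=B A=clean B=clean

start: loc=B A=clean B=clean
1. Right → loc=B A=clean B=clean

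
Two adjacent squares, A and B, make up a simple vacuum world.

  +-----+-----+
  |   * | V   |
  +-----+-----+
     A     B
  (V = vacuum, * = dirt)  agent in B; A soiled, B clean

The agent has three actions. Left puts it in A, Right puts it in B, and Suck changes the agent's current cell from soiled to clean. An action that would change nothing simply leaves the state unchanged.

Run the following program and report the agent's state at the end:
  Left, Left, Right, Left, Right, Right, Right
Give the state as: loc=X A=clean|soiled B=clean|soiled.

step 1/7 (Left): loc=A A=soiled B=clean
step 2/7 (Left): loc=A A=soiled B=clean
step 3/7 (Right): loc=B A=soiled B=clean
step 4/7 (Left): loc=A A=soiled B=clean
step 5/7 (Right): loc=B A=soiled B=clean
step 6/7 (Right): loc=B A=soiled B=clean
step 7/7 (Right): loc=B A=soiled B=clean

loc=B A=soiled B=clean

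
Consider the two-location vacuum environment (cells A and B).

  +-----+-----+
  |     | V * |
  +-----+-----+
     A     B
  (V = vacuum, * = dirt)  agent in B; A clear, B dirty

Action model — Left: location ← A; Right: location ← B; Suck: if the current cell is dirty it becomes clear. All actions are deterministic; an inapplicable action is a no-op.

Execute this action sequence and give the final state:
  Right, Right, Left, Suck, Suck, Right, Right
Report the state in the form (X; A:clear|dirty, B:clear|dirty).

(B; A:clear, B:dirty)

1. Right → (B; A:clear, B:dirty)
2. Right → (B; A:clear, B:dirty)
3. Left → (A; A:clear, B:dirty)
4. Suck → (A; A:clear, B:dirty)
5. Suck → (A; A:clear, B:dirty)
6. Right → (B; A:clear, B:dirty)
7. Right → (B; A:clear, B:dirty)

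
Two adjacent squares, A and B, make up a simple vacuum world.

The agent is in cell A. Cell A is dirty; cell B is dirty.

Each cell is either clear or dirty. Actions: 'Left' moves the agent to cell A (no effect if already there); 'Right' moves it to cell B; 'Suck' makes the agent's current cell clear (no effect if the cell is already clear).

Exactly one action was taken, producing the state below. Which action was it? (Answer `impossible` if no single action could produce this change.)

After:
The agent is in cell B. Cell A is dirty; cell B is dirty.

try  Left: <A|dirty|dirty>
try Right: <B|dirty|dirty>  ← match
try  Suck: <A|clear|dirty>

Right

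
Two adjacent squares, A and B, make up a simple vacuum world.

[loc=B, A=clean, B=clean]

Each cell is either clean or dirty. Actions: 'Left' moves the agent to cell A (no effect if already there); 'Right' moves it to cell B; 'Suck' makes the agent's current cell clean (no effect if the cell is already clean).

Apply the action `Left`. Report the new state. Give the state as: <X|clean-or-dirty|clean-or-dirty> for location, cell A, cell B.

start: <B|clean|clean>
[1] after Left: <A|clean|clean>

<A|clean|clean>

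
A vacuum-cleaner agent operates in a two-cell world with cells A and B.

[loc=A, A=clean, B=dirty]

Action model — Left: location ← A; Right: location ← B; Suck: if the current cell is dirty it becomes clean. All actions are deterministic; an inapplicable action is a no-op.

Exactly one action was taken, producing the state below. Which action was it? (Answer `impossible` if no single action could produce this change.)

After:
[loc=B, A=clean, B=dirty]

try  Left: (A; A:clean, B:dirty)
try Right: (B; A:clean, B:dirty)  ← match
try  Suck: (A; A:clean, B:dirty)

Right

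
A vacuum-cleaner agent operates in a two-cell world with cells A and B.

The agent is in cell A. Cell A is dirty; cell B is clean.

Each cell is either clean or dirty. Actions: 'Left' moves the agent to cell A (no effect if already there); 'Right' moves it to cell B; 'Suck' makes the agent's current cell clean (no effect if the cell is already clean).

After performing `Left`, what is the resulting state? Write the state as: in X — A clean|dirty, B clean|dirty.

start: in A — A dirty, B clean
1) do Left; now in A — A dirty, B clean

in A — A dirty, B clean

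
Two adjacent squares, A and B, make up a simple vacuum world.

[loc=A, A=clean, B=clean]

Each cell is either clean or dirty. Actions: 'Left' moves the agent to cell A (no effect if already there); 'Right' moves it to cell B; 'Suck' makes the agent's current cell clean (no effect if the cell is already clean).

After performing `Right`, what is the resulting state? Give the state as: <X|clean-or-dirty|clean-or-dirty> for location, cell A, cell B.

<B|clean|clean>

start: <A|clean|clean>
1) do Right; now <B|clean|clean>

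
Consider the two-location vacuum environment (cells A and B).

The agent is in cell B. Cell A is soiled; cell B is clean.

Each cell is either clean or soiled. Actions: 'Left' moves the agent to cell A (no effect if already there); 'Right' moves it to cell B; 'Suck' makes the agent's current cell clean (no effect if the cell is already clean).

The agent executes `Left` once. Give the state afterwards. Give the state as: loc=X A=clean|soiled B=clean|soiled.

loc=A A=soiled B=clean

start: loc=B A=soiled B=clean
t=1 Left ⇒ loc=A A=soiled B=clean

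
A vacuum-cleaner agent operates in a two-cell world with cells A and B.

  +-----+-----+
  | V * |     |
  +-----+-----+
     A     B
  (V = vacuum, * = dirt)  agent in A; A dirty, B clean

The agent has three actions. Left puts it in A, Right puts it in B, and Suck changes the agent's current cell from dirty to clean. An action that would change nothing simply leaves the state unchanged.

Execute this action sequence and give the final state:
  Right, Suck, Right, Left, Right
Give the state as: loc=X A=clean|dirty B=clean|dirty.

loc=B A=dirty B=clean

1. Right → loc=B A=dirty B=clean
2. Suck → loc=B A=dirty B=clean
3. Right → loc=B A=dirty B=clean
4. Left → loc=A A=dirty B=clean
5. Right → loc=B A=dirty B=clean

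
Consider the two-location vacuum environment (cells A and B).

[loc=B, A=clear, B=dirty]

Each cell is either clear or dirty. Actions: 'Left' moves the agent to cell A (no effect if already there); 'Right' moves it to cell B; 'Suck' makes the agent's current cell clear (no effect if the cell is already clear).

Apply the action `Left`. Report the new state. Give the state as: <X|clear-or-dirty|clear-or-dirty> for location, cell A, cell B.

<A|clear|dirty>

start: <B|clear|dirty>
1. Left → <A|clear|dirty>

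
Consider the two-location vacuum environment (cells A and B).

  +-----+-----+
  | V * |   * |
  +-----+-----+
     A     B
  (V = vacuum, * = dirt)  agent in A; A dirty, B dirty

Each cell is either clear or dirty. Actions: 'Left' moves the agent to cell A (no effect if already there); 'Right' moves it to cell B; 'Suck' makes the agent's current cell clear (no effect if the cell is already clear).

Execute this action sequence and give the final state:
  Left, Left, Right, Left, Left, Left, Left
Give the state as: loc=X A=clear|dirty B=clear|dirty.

loc=A A=dirty B=dirty

1. Left → loc=A A=dirty B=dirty
2. Left → loc=A A=dirty B=dirty
3. Right → loc=B A=dirty B=dirty
4. Left → loc=A A=dirty B=dirty
5. Left → loc=A A=dirty B=dirty
6. Left → loc=A A=dirty B=dirty
7. Left → loc=A A=dirty B=dirty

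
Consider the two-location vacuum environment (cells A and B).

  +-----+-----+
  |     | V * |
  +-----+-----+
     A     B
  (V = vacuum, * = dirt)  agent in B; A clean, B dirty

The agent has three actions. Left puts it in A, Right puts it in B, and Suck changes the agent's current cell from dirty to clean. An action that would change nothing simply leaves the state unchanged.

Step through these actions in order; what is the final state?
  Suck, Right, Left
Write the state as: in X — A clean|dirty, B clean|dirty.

in A — A clean, B clean

step 1/3 (Suck): in B — A clean, B clean
step 2/3 (Right): in B — A clean, B clean
step 3/3 (Left): in A — A clean, B clean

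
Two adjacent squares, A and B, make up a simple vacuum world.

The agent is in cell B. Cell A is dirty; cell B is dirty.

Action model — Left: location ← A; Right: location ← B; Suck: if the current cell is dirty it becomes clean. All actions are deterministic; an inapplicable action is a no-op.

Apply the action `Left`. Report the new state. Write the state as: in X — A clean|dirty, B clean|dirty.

in A — A dirty, B dirty

start: in B — A dirty, B dirty
step 1/1 (Left): in A — A dirty, B dirty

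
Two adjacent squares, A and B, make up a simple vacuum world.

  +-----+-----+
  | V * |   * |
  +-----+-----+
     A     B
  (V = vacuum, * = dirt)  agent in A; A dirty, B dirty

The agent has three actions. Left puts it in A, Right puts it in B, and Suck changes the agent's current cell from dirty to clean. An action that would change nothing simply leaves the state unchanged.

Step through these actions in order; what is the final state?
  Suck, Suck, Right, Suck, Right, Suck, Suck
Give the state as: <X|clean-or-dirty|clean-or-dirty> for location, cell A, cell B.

1) do Suck; now <A|clean|dirty>
2) do Suck; now <A|clean|dirty>
3) do Right; now <B|clean|dirty>
4) do Suck; now <B|clean|clean>
5) do Right; now <B|clean|clean>
6) do Suck; now <B|clean|clean>
7) do Suck; now <B|clean|clean>

<B|clean|clean>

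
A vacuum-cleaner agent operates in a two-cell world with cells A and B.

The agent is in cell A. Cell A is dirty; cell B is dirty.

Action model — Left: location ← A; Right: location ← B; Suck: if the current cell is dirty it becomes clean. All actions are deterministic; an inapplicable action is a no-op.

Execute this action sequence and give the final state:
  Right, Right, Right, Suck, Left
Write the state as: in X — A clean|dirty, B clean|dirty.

step 1/5 (Right): in B — A dirty, B dirty
step 2/5 (Right): in B — A dirty, B dirty
step 3/5 (Right): in B — A dirty, B dirty
step 4/5 (Suck): in B — A dirty, B clean
step 5/5 (Left): in A — A dirty, B clean

in A — A dirty, B clean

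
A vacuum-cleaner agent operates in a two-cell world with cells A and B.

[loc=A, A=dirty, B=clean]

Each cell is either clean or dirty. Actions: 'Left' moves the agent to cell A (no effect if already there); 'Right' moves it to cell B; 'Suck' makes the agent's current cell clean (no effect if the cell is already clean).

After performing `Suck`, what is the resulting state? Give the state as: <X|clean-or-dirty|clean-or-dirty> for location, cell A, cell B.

<A|clean|clean>

start: <A|dirty|clean>
1. Suck → <A|clean|clean>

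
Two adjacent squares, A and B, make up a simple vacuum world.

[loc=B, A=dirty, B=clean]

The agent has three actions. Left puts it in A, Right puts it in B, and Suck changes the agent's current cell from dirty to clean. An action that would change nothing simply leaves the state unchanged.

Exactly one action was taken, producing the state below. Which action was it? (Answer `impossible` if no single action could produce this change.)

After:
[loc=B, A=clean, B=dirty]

impossible

try  Left: loc=A A=dirty B=clean
try Right: loc=B A=dirty B=clean
try  Suck: loc=B A=dirty B=clean
no single action produces the after-state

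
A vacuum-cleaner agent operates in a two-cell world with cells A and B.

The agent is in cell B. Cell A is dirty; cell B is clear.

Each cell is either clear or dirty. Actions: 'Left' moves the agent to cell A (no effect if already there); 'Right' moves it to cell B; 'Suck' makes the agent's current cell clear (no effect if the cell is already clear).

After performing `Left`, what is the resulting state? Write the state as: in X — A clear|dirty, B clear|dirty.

in A — A dirty, B clear

start: in B — A dirty, B clear
1) do Left; now in A — A dirty, B clear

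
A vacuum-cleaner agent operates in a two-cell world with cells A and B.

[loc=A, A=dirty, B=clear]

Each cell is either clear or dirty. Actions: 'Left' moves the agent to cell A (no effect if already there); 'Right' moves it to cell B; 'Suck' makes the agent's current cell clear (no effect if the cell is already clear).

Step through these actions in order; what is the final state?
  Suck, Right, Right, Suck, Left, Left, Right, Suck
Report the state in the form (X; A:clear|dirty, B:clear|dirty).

t=1 Suck ⇒ (A; A:clear, B:clear)
t=2 Right ⇒ (B; A:clear, B:clear)
t=3 Right ⇒ (B; A:clear, B:clear)
t=4 Suck ⇒ (B; A:clear, B:clear)
t=5 Left ⇒ (A; A:clear, B:clear)
t=6 Left ⇒ (A; A:clear, B:clear)
t=7 Right ⇒ (B; A:clear, B:clear)
t=8 Suck ⇒ (B; A:clear, B:clear)

(B; A:clear, B:clear)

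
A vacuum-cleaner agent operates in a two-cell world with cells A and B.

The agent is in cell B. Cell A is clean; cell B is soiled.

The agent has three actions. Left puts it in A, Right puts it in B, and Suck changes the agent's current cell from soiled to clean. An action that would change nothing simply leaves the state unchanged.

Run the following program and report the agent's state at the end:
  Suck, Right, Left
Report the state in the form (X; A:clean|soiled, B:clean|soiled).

(A; A:clean, B:clean)

1. Suck → (B; A:clean, B:clean)
2. Right → (B; A:clean, B:clean)
3. Left → (A; A:clean, B:clean)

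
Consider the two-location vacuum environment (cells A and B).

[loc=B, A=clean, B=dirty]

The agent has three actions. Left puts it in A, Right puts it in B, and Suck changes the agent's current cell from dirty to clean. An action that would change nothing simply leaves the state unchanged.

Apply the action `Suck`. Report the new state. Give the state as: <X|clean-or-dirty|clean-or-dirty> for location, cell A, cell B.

<B|clean|clean>

start: <B|clean|dirty>
Suck (#1): <B|clean|clean>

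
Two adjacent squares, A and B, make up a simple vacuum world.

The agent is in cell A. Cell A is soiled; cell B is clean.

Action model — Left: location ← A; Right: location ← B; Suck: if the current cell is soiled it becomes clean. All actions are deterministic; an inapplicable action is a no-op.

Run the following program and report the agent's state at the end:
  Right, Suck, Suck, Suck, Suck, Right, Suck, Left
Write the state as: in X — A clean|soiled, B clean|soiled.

t=1 Right ⇒ in B — A soiled, B clean
t=2 Suck ⇒ in B — A soiled, B clean
t=3 Suck ⇒ in B — A soiled, B clean
t=4 Suck ⇒ in B — A soiled, B clean
t=5 Suck ⇒ in B — A soiled, B clean
t=6 Right ⇒ in B — A soiled, B clean
t=7 Suck ⇒ in B — A soiled, B clean
t=8 Left ⇒ in A — A soiled, B clean

in A — A soiled, B clean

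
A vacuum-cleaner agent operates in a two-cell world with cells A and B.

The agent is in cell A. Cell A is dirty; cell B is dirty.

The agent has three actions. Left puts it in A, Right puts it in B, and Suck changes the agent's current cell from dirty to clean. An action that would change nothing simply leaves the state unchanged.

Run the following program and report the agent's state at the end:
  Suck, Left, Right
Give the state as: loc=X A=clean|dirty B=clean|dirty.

step 1/3 (Suck): loc=A A=clean B=dirty
step 2/3 (Left): loc=A A=clean B=dirty
step 3/3 (Right): loc=B A=clean B=dirty

loc=B A=clean B=dirty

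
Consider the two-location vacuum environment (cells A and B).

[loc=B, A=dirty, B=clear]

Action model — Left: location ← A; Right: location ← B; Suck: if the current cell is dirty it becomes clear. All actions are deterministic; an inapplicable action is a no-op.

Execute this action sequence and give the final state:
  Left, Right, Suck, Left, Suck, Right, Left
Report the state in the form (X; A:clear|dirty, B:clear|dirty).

(A; A:clear, B:clear)

1) do Left; now (A; A:dirty, B:clear)
2) do Right; now (B; A:dirty, B:clear)
3) do Suck; now (B; A:dirty, B:clear)
4) do Left; now (A; A:dirty, B:clear)
5) do Suck; now (A; A:clear, B:clear)
6) do Right; now (B; A:clear, B:clear)
7) do Left; now (A; A:clear, B:clear)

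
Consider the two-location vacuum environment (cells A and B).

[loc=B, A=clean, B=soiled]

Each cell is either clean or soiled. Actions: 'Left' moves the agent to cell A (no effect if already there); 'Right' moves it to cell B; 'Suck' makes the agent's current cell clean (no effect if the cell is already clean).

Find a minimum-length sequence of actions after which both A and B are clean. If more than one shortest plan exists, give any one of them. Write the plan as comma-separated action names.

[1] after Suck: loc=B A=clean B=clean
min 1: B is soiled, one Suck

Suck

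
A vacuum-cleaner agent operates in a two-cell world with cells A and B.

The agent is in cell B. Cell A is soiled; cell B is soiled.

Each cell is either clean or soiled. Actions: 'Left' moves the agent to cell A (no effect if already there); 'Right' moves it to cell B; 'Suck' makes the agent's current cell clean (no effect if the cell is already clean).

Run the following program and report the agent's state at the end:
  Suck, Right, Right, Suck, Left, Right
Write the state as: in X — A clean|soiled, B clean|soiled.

in B — A soiled, B clean

[1] after Suck: in B — A soiled, B clean
[2] after Right: in B — A soiled, B clean
[3] after Right: in B — A soiled, B clean
[4] after Suck: in B — A soiled, B clean
[5] after Left: in A — A soiled, B clean
[6] after Right: in B — A soiled, B clean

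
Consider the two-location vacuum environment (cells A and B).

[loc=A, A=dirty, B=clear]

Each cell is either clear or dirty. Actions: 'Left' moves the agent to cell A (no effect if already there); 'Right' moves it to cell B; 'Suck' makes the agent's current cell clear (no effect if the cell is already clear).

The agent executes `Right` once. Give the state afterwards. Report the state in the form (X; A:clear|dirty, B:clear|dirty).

(B; A:dirty, B:clear)

start: (A; A:dirty, B:clear)
Right (#1): (B; A:dirty, B:clear)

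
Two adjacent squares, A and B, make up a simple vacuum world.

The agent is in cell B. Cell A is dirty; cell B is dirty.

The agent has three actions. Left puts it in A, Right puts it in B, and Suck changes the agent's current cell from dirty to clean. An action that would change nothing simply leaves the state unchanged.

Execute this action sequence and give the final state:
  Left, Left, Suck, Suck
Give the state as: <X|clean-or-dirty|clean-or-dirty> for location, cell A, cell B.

<A|clean|dirty>

step 1/4 (Left): <A|dirty|dirty>
step 2/4 (Left): <A|dirty|dirty>
step 3/4 (Suck): <A|clean|dirty>
step 4/4 (Suck): <A|clean|dirty>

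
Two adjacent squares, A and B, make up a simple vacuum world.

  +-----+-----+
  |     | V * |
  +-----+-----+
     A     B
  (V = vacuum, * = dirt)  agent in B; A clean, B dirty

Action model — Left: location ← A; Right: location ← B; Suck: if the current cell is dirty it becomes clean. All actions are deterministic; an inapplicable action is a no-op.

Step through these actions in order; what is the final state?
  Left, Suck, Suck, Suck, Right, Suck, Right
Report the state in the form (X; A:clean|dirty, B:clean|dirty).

1. Left → (A; A:clean, B:dirty)
2. Suck → (A; A:clean, B:dirty)
3. Suck → (A; A:clean, B:dirty)
4. Suck → (A; A:clean, B:dirty)
5. Right → (B; A:clean, B:dirty)
6. Suck → (B; A:clean, B:clean)
7. Right → (B; A:clean, B:clean)

(B; A:clean, B:clean)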